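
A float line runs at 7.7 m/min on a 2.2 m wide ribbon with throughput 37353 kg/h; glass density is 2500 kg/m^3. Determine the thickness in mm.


Ribbon cross-section from mass balance:
  Volume rate = throughput / density = 37353 / 2500 = 14.9412 m^3/h
  thickness = volume rate / (speed * 60 * width), i.e.
  thickness = throughput / (60 * speed * width * density) * 1000
  thickness = 37353 / (60 * 7.7 * 2.2 * 2500) * 1000 = 14.7 mm

14.7 mm


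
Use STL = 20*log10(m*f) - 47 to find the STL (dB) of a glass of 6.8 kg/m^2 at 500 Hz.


Mass law: STL = 20 * log10(m * f) - 47
  m * f = 6.8 * 500 = 3400
  log10(3400) = 3.53148
  STL = 20 * 3.53148 - 47 = 70.6296 - 47 = 23.6 dB

23.6 dB


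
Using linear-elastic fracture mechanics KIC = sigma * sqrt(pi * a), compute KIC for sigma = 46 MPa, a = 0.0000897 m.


Fracture toughness: KIC = sigma * sqrt(pi * a)
  pi * a = pi * 0.0000897 = 0.000281801
  sqrt(pi * a) = 0.016787
  KIC = 46 * 0.016787 = 0.772 MPa*sqrt(m)

0.772 MPa*sqrt(m)


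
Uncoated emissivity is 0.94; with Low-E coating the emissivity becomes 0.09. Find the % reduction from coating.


Percentage reduction = (1 - coated/uncoated) * 100
  Ratio = 0.09 / 0.94 = 0.0957
  Reduction = (1 - 0.0957) * 100 = 90.4%

90.4%


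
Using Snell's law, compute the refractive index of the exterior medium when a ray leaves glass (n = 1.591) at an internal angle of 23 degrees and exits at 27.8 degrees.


Apply Snell's law: n1 * sin(theta1) = n2 * sin(theta2)
  n2 = n1 * sin(theta1) / sin(theta2)
  sin(23) = 0.390731
  sin(27.8) = 0.466387
  n2 = 1.591 * 0.390731 / 0.466387 = 1.3329

1.3329


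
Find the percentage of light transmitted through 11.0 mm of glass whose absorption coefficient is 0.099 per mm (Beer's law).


Beer-Lambert law: T = exp(-alpha * thickness)
  exponent = -0.099 * 11.0 = -1.089
  T = exp(-1.089) = 0.3366
  Percentage = 0.3366 * 100 = 33.66%

33.66%


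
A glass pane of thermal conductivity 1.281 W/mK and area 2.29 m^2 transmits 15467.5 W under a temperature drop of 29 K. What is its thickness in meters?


Fourier's law: t = k * A * dT / Q
  t = 1.281 * 2.29 * 29 / 15467.5
  t = 85.07121 / 15467.5 = 0.0055 m

0.0055 m


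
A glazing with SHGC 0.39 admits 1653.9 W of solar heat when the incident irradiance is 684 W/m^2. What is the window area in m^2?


Rearrange Q = Area * SHGC * Irradiance:
  Area = Q / (SHGC * Irradiance)
  Area = 1653.9 / (0.39 * 684) = 6.2 m^2

6.2 m^2


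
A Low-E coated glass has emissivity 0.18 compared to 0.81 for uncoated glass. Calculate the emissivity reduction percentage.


Percentage reduction = (1 - coated/uncoated) * 100
  Ratio = 0.18 / 0.81 = 0.2222
  Reduction = (1 - 0.2222) * 100 = 77.8%

77.8%


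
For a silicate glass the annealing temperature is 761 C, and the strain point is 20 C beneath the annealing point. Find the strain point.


Strain point = annealing point - difference:
  T_strain = 761 - 20 = 741 C

741 C


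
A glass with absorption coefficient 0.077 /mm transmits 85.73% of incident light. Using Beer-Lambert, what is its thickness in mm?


Rearrange T = exp(-alpha * thickness):
  thickness = -ln(T) / alpha
  T = 85.73/100 = 0.8573
  ln(T) = -0.15397
  -ln(T) = 0.15397
  thickness = 0.15397 / 0.077 = 2.0 mm

2.0 mm


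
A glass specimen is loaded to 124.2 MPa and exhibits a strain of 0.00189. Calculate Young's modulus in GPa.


Young's modulus: E = stress / strain
  E = 124.2 MPa / 0.00189 = 65714.29 MPa
Convert to GPa: 65714.29 / 1000 = 65.71 GPa

65.71 GPa


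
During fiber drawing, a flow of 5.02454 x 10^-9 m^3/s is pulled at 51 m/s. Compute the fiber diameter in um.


Cross-sectional area from continuity:
  A = Q / v = 5.02454 x 10^-9 / 51 = 9.852039 x 10^-11 m^2
Diameter from circular cross-section:
  d = sqrt(4A / pi) * 10^6 (m -> um)
  d = sqrt(4 * 9.852039 x 10^-11 / pi) * 10^6 = 11.2 um

11.2 um


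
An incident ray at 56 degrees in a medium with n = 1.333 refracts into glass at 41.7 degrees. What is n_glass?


Apply Snell's law: n1 * sin(theta1) = n2 * sin(theta2)
  n2 = n1 * sin(theta1) / sin(theta2)
  sin(56) = 0.829038
  sin(41.7) = 0.66523
  n2 = 1.333 * 0.829038 / 0.66523 = 1.6612

1.6612


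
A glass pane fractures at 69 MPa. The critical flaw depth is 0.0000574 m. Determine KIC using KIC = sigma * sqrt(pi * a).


Fracture toughness: KIC = sigma * sqrt(pi * a)
  pi * a = pi * 0.0000574 = 0.000180327
  sqrt(pi * a) = 0.013429
  KIC = 69 * 0.013429 = 0.927 MPa*sqrt(m)

0.927 MPa*sqrt(m)


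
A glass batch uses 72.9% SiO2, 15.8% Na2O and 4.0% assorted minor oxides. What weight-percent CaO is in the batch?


Pieces sum to 100%:
  CaO = 100 - (SiO2 + Na2O + others)
  CaO = 100 - (72.9 + 15.8 + 4.0) = 7.3%

7.3%


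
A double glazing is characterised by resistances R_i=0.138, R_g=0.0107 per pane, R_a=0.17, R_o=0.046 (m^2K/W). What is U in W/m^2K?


Total thermal resistance (series):
  R_total = R_in + R_glass + R_air + R_glass + R_out
  R_total = 0.138 + 0.0107 + 0.17 + 0.0107 + 0.046 = 0.3754 m^2K/W
U-value = 1 / R_total = 1 / 0.3754 = 2.664 W/m^2K

2.664 W/m^2K


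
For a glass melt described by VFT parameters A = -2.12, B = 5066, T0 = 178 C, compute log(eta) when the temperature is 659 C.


VFT equation: log(eta) = A + B / (T - T0)
  T - T0 = 659 - 178 = 481
  B / (T - T0) = 5066 / 481 = 10.532
  log(eta) = -2.12 + 10.532 = 8.412

8.412


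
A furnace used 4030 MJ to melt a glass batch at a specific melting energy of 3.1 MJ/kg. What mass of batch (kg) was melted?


Rearrange E = m * s for m:
  m = E / s
  m = 4030 / 3.1 = 1300.0 kg

1300.0 kg


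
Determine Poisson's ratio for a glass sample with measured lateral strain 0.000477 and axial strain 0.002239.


Poisson's ratio: nu = lateral strain / axial strain
  nu = 0.000477 / 0.002239 = 0.213

0.213


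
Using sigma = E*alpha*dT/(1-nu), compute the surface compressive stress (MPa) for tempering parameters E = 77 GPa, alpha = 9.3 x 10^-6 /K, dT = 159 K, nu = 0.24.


Tempering stress: sigma = E * alpha * dT / (1 - nu)
  E (MPa) = 77 * 1000 = 77000
  Numerator = 77000 * (9.3 x 10^-6) * 159 = 113.8599
  Denominator = 1 - 0.24 = 0.76
  sigma = 113.8599 / 0.76 = 149.8 MPa

149.8 MPa


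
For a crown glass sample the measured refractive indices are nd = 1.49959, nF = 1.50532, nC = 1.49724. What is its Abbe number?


Abbe number formula: Vd = (nd - 1) / (nF - nC)
  nd - 1 = 1.49959 - 1 = 0.49959
  nF - nC = 1.50532 - 1.49724 = 0.00808
  Vd = 0.49959 / 0.00808 = 61.83

61.83


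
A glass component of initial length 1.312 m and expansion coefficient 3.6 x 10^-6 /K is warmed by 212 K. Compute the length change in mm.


Thermal expansion formula: dL = alpha * L0 * dT
  dL = (3.6 x 10^-6) * 1.312 * 212 = 0.00100132 m
Convert to mm: 0.00100132 * 1000 = 1.0013 mm

1.0013 mm


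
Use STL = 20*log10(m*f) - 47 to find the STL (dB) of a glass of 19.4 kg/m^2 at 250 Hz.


Mass law: STL = 20 * log10(m * f) - 47
  m * f = 19.4 * 250 = 4850
  log10(4850) = 3.68574
  STL = 20 * 3.68574 - 47 = 73.7148 - 47 = 26.7 dB

26.7 dB


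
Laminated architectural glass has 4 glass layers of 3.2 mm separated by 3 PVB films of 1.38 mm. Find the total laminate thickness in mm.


Total thickness = glass contribution + PVB contribution
  Glass: 4 * 3.2 = 12.8 mm
  PVB: 3 * 1.38 = 4.14 mm
  Total = 12.8 + 4.14 = 16.94 mm

16.94 mm


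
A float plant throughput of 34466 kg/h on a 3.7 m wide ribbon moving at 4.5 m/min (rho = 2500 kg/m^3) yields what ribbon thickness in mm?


Ribbon cross-section from mass balance:
  Volume rate = throughput / density = 34466 / 2500 = 13.7864 m^3/h
  thickness = volume rate / (speed * 60 * width), i.e.
  thickness = throughput / (60 * speed * width * density) * 1000
  thickness = 34466 / (60 * 4.5 * 3.7 * 2500) * 1000 = 13.8 mm

13.8 mm


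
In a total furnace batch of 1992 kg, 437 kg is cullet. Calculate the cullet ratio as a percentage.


Cullet ratio = (cullet mass / total batch mass) * 100
  Ratio = 437 / 1992 * 100 = 21.94%

21.94%


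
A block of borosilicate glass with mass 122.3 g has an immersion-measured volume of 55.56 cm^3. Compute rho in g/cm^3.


Use the definition of density:
  rho = mass / volume
  rho = 122.3 / 55.56 = 2.201 g/cm^3

2.201 g/cm^3


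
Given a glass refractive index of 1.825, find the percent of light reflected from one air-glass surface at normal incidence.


Fresnel reflectance at normal incidence:
  R = ((n - 1)/(n + 1))^2
  (n - 1)/(n + 1) = (1.825 - 1)/(1.825 + 1) = 0.292035
  R = 0.292035^2 = 0.0852844
  R(%) = 0.0852844 * 100 = 8.528%

8.528%


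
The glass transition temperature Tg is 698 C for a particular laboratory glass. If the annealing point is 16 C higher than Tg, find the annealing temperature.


The annealing temperature is Tg plus the offset:
  T_anneal = 698 + 16 = 714 C

714 C


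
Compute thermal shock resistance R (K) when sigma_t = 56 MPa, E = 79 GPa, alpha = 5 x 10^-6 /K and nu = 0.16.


Thermal shock resistance: R = sigma * (1 - nu) / (E * alpha)
  Numerator = 56 * (1 - 0.16) = 47.04
  Denominator = 79 * 1000 * (5 x 10^-6) = 0.395
  R = 47.04 / 0.395 = 119.1 K

119.1 K


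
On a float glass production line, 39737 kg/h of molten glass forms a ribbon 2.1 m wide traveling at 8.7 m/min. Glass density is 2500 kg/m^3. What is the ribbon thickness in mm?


Ribbon cross-section from mass balance:
  Volume rate = throughput / density = 39737 / 2500 = 15.8948 m^3/h
  thickness = volume rate / (speed * 60 * width), i.e.
  thickness = throughput / (60 * speed * width * density) * 1000
  thickness = 39737 / (60 * 8.7 * 2.1 * 2500) * 1000 = 14.5 mm

14.5 mm


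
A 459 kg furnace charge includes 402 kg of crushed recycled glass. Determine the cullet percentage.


Cullet ratio = (cullet mass / total batch mass) * 100
  Ratio = 402 / 459 * 100 = 87.58%

87.58%


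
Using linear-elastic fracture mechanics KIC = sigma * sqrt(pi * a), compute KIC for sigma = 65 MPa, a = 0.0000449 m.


Fracture toughness: KIC = sigma * sqrt(pi * a)
  pi * a = pi * 0.0000449 = 0.000141058
  sqrt(pi * a) = 0.011877
  KIC = 65 * 0.011877 = 0.772 MPa*sqrt(m)

0.772 MPa*sqrt(m)


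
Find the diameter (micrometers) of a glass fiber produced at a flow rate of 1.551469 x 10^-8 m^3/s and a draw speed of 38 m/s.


Cross-sectional area from continuity:
  A = Q / v = 1.551469 x 10^-8 / 38 = 4.082813 x 10^-10 m^2
Diameter from circular cross-section:
  d = sqrt(4A / pi) * 10^6 (m -> um)
  d = sqrt(4 * 4.082813 x 10^-10 / pi) * 10^6 = 22.8 um

22.8 um


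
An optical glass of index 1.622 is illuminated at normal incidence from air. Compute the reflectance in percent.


Fresnel reflectance at normal incidence:
  R = ((n - 1)/(n + 1))^2
  (n - 1)/(n + 1) = (1.622 - 1)/(1.622 + 1) = 0.237223
  R = 0.237223^2 = 0.0562748
  R(%) = 0.0562748 * 100 = 5.627%

5.627%


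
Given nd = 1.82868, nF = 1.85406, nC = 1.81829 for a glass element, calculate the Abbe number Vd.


Abbe number formula: Vd = (nd - 1) / (nF - nC)
  nd - 1 = 1.82868 - 1 = 0.82868
  nF - nC = 1.85406 - 1.81829 = 0.03577
  Vd = 0.82868 / 0.03577 = 23.17

23.17


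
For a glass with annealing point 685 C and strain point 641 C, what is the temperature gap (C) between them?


Gap = T_anneal - T_strain:
  gap = 685 - 641 = 44 C

44 C


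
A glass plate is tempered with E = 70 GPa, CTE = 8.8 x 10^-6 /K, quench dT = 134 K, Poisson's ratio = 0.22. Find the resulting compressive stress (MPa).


Tempering stress: sigma = E * alpha * dT / (1 - nu)
  E (MPa) = 70 * 1000 = 70000
  Numerator = 70000 * (8.8 x 10^-6) * 134 = 82.544
  Denominator = 1 - 0.22 = 0.78
  sigma = 82.544 / 0.78 = 105.8 MPa

105.8 MPa


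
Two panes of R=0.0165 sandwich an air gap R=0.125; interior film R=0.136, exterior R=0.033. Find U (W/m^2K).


Total thermal resistance (series):
  R_total = R_in + R_glass + R_air + R_glass + R_out
  R_total = 0.136 + 0.0165 + 0.125 + 0.0165 + 0.033 = 0.327 m^2K/W
U-value = 1 / R_total = 1 / 0.327 = 3.058 W/m^2K

3.058 W/m^2K


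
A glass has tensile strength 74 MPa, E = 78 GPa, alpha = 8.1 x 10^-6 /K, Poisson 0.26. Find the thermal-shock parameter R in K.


Thermal shock resistance: R = sigma * (1 - nu) / (E * alpha)
  Numerator = 74 * (1 - 0.26) = 54.76
  Denominator = 78 * 1000 * (8.1 x 10^-6) = 0.6318
  R = 54.76 / 0.6318 = 86.7 K

86.7 K


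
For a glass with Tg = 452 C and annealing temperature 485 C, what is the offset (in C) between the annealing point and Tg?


Offset = T_anneal - Tg:
  offset = 485 - 452 = 33 C

33 C


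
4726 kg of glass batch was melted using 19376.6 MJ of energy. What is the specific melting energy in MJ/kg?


Rearrange E = m * s for s:
  s = E / m
  s = 19376.6 / 4726 = 4.1 MJ/kg

4.1 MJ/kg


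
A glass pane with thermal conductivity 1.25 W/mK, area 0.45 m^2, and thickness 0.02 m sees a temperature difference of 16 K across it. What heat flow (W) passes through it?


Fourier's law: Q = k * A * dT / t
  Q = 1.25 * 0.45 * 16 / 0.02
  Q = 9.0 / 0.02 = 450 W

450 W


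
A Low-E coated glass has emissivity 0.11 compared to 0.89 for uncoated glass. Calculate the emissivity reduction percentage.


Percentage reduction = (1 - coated/uncoated) * 100
  Ratio = 0.11 / 0.89 = 0.1236
  Reduction = (1 - 0.1236) * 100 = 87.6%

87.6%


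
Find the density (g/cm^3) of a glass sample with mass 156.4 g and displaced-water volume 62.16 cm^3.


Use the definition of density:
  rho = mass / volume
  rho = 156.4 / 62.16 = 2.516 g/cm^3

2.516 g/cm^3


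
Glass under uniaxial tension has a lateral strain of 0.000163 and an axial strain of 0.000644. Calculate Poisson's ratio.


Poisson's ratio: nu = lateral strain / axial strain
  nu = 0.000163 / 0.000644 = 0.2531

0.2531


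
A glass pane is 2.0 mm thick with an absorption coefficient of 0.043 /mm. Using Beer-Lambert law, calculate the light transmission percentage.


Beer-Lambert law: T = exp(-alpha * thickness)
  exponent = -0.043 * 2.0 = -0.086
  T = exp(-0.086) = 0.9176
  Percentage = 0.9176 * 100 = 91.76%

91.76%


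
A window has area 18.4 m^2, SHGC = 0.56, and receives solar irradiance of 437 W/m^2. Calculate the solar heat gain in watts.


Solar heat gain: Q = Area * SHGC * Irradiance
  Q = 18.4 * 0.56 * 437 = 4502.8 W

4502.8 W


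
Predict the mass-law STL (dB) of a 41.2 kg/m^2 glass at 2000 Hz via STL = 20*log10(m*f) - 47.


Mass law: STL = 20 * log10(m * f) - 47
  m * f = 41.2 * 2000 = 82400
  log10(82400) = 4.91593
  STL = 20 * 4.91593 - 47 = 98.3186 - 47 = 51.3 dB

51.3 dB


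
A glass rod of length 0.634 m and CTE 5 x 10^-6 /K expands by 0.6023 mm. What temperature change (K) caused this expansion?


Rearrange dL = alpha * L0 * dT for dT:
  dT = dL / (alpha * L0)
  dL (m) = 0.6023 / 1000 = 0.0006023
  dT = 0.0006023 / ((5 x 10^-6) * 0.634) = 190.0 K

190.0 K


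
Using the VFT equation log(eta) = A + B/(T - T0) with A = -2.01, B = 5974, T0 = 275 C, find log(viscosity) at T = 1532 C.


VFT equation: log(eta) = A + B / (T - T0)
  T - T0 = 1532 - 275 = 1257
  B / (T - T0) = 5974 / 1257 = 4.753
  log(eta) = -2.01 + 4.753 = 2.743

2.743


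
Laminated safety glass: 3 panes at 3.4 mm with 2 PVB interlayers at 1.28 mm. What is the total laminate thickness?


Total thickness = glass contribution + PVB contribution
  Glass: 3 * 3.4 = 10.2 mm
  PVB: 2 * 1.28 = 2.56 mm
  Total = 10.2 + 2.56 = 12.76 mm

12.76 mm


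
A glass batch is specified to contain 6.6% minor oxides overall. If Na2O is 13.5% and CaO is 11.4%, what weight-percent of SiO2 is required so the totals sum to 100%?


Known pieces sum to 100%:
  SiO2 = 100 - (others + Na2O + CaO)
  SiO2 = 100 - (6.6 + 13.5 + 11.4) = 68.5%

68.5%


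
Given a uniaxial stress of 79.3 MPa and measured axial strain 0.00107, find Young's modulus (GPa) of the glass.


Young's modulus: E = stress / strain
  E = 79.3 MPa / 0.00107 = 74112.15 MPa
Convert to GPa: 74112.15 / 1000 = 74.11 GPa

74.11 GPa


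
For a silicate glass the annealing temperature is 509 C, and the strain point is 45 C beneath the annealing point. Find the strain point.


Strain point = annealing point - difference:
  T_strain = 509 - 45 = 464 C

464 C


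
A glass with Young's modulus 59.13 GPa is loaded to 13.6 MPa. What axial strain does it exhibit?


Rearrange E = sigma / epsilon:
  epsilon = sigma / E
  E (MPa) = 59.13 * 1000 = 59130
  epsilon = 13.6 / 59130 = 0.00023

0.00023


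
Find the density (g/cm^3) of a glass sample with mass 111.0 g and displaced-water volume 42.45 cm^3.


Use the definition of density:
  rho = mass / volume
  rho = 111.0 / 42.45 = 2.615 g/cm^3

2.615 g/cm^3


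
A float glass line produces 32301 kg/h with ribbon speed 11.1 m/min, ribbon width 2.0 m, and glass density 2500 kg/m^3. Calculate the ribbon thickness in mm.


Ribbon cross-section from mass balance:
  Volume rate = throughput / density = 32301 / 2500 = 12.9204 m^3/h
  thickness = volume rate / (speed * 60 * width), i.e.
  thickness = throughput / (60 * speed * width * density) * 1000
  thickness = 32301 / (60 * 11.1 * 2.0 * 2500) * 1000 = 9.7 mm

9.7 mm


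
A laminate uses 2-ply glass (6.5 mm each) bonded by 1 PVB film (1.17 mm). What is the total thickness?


Total thickness = glass contribution + PVB contribution
  Glass: 2 * 6.5 = 13.0 mm
  PVB: 1 * 1.17 = 1.17 mm
  Total = 13.0 + 1.17 = 14.17 mm

14.17 mm


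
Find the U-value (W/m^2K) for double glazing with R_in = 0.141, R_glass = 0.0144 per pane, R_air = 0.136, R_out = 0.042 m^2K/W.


Total thermal resistance (series):
  R_total = R_in + R_glass + R_air + R_glass + R_out
  R_total = 0.141 + 0.0144 + 0.136 + 0.0144 + 0.042 = 0.3478 m^2K/W
U-value = 1 / R_total = 1 / 0.3478 = 2.875 W/m^2K

2.875 W/m^2K


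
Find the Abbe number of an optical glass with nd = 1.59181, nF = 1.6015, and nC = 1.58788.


Abbe number formula: Vd = (nd - 1) / (nF - nC)
  nd - 1 = 1.59181 - 1 = 0.59181
  nF - nC = 1.6015 - 1.58788 = 0.01362
  Vd = 0.59181 / 0.01362 = 43.45

43.45


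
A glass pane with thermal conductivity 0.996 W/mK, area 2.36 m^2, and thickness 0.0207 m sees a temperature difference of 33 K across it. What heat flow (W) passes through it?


Fourier's law: Q = k * A * dT / t
  Q = 0.996 * 2.36 * 33 / 0.0207
  Q = 77.56848 / 0.0207 = 3747.3 W

3747.3 W


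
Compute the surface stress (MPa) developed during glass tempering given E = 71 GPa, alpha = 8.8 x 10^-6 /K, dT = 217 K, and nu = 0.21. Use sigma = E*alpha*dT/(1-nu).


Tempering stress: sigma = E * alpha * dT / (1 - nu)
  E (MPa) = 71 * 1000 = 71000
  Numerator = 71000 * (8.8 x 10^-6) * 217 = 135.5816
  Denominator = 1 - 0.21 = 0.79
  sigma = 135.5816 / 0.79 = 171.6 MPa

171.6 MPa


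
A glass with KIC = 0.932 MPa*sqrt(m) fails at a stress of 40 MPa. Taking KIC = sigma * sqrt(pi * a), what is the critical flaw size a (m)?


Rearrange KIC = sigma * sqrt(pi * a):
  sqrt(pi * a) = KIC / sigma
  sqrt(pi * a) = 0.932 / 40 = 0.0233
  a = (KIC / sigma)^2 / pi
  a = 0.0233^2 / pi = 0.0001728 m

0.0001728 m


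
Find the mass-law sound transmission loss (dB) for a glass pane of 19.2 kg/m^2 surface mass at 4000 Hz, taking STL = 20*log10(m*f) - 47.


Mass law: STL = 20 * log10(m * f) - 47
  m * f = 19.2 * 4000 = 76800
  log10(76800) = 4.88536
  STL = 20 * 4.88536 - 47 = 97.7072 - 47 = 50.7 dB

50.7 dB


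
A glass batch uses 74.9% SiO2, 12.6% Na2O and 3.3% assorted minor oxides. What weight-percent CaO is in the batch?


Pieces sum to 100%:
  CaO = 100 - (SiO2 + Na2O + others)
  CaO = 100 - (74.9 + 12.6 + 3.3) = 9.2%

9.2%


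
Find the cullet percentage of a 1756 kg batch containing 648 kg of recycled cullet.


Cullet ratio = (cullet mass / total batch mass) * 100
  Ratio = 648 / 1756 * 100 = 36.9%

36.9%


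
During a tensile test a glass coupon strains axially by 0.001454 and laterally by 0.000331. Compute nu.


Poisson's ratio: nu = lateral strain / axial strain
  nu = 0.000331 / 0.001454 = 0.2276

0.2276


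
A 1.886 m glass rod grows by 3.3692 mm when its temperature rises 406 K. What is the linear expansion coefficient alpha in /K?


Rearrange dL = alpha * L0 * dT for alpha:
  alpha = dL / (L0 * dT)
  alpha = (3.3692 / 1000) / (1.886 * 406) = 0.0000044 /K = 4.4 x 10^-6 /K

4.4 x 10^-6 /K


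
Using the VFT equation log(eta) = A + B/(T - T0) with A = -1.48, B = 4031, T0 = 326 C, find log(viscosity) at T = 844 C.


VFT equation: log(eta) = A + B / (T - T0)
  T - T0 = 844 - 326 = 518
  B / (T - T0) = 4031 / 518 = 7.782
  log(eta) = -1.48 + 7.782 = 6.302

6.302


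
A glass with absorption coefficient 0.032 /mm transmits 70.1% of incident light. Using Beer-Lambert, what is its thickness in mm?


Rearrange T = exp(-alpha * thickness):
  thickness = -ln(T) / alpha
  T = 70.1/100 = 0.701
  ln(T) = -0.35525
  -ln(T) = 0.35525
  thickness = 0.35525 / 0.032 = 11.1 mm

11.1 mm


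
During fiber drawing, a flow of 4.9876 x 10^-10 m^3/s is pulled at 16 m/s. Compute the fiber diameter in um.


Cross-sectional area from continuity:
  A = Q / v = 4.9876 x 10^-10 / 16 = 3.11725 x 10^-11 m^2
Diameter from circular cross-section:
  d = sqrt(4A / pi) * 10^6 (m -> um)
  d = sqrt(4 * 3.11725 x 10^-11 / pi) * 10^6 = 6.3 um

6.3 um


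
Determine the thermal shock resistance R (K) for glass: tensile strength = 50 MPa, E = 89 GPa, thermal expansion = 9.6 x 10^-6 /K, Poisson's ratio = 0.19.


Thermal shock resistance: R = sigma * (1 - nu) / (E * alpha)
  Numerator = 50 * (1 - 0.19) = 40.5
  Denominator = 89 * 1000 * (9.6 x 10^-6) = 0.8544
  R = 40.5 / 0.8544 = 47.4 K

47.4 K


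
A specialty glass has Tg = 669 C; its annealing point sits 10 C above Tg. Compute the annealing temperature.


The annealing temperature is Tg plus the offset:
  T_anneal = 669 + 10 = 679 C

679 C


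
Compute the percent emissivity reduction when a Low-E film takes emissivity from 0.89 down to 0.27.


Percentage reduction = (1 - coated/uncoated) * 100
  Ratio = 0.27 / 0.89 = 0.3034
  Reduction = (1 - 0.3034) * 100 = 69.7%

69.7%


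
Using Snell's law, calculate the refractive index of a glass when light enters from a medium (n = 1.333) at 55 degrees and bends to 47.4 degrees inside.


Apply Snell's law: n1 * sin(theta1) = n2 * sin(theta2)
  n2 = n1 * sin(theta1) / sin(theta2)
  sin(55) = 0.819152
  sin(47.4) = 0.736097
  n2 = 1.333 * 0.819152 / 0.736097 = 1.4834

1.4834


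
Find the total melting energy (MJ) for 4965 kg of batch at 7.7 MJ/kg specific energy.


Total energy = mass * specific energy
  E = 4965 * 7.7 = 38230.5 MJ

38230.5 MJ


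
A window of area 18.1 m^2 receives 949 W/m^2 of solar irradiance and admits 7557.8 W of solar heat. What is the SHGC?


Rearrange Q = Area * SHGC * Irradiance:
  SHGC = Q / (Area * Irradiance)
  SHGC = 7557.8 / (18.1 * 949) = 0.44

0.44


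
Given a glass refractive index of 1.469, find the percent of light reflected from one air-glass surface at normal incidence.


Fresnel reflectance at normal incidence:
  R = ((n - 1)/(n + 1))^2
  (n - 1)/(n + 1) = (1.469 - 1)/(1.469 + 1) = 0.189955
  R = 0.189955^2 = 0.0360829
  R(%) = 0.0360829 * 100 = 3.608%

3.608%


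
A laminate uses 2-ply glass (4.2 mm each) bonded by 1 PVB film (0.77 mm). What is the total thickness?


Total thickness = glass contribution + PVB contribution
  Glass: 2 * 4.2 = 8.4 mm
  PVB: 1 * 0.77 = 0.77 mm
  Total = 8.4 + 0.77 = 9.17 mm

9.17 mm


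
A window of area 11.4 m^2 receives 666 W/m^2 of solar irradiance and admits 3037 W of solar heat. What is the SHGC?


Rearrange Q = Area * SHGC * Irradiance:
  SHGC = Q / (Area * Irradiance)
  SHGC = 3037 / (11.4 * 666) = 0.4

0.4


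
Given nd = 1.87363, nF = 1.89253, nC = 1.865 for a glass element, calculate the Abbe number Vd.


Abbe number formula: Vd = (nd - 1) / (nF - nC)
  nd - 1 = 1.87363 - 1 = 0.87363
  nF - nC = 1.89253 - 1.865 = 0.02753
  Vd = 0.87363 / 0.02753 = 31.73

31.73


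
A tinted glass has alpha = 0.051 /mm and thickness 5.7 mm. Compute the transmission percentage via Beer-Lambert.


Beer-Lambert law: T = exp(-alpha * thickness)
  exponent = -0.051 * 5.7 = -0.2907
  T = exp(-0.2907) = 0.7477
  Percentage = 0.7477 * 100 = 74.77%

74.77%


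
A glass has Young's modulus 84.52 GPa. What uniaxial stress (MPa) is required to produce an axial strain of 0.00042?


Rearrange E = sigma / epsilon:
  sigma = E * epsilon
  E (MPa) = 84.52 * 1000 = 84520
  sigma = 84520 * 0.00042 = 35.5 MPa

35.5 MPa


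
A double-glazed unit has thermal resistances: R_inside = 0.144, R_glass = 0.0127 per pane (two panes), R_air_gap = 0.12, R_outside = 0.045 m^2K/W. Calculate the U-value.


Total thermal resistance (series):
  R_total = R_in + R_glass + R_air + R_glass + R_out
  R_total = 0.144 + 0.0127 + 0.12 + 0.0127 + 0.045 = 0.3344 m^2K/W
U-value = 1 / R_total = 1 / 0.3344 = 2.99 W/m^2K

2.99 W/m^2K


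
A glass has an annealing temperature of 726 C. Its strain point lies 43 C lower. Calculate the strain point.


Strain point = annealing point - difference:
  T_strain = 726 - 43 = 683 C

683 C


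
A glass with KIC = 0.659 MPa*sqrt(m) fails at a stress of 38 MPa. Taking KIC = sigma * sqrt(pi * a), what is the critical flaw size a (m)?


Rearrange KIC = sigma * sqrt(pi * a):
  sqrt(pi * a) = KIC / sigma
  sqrt(pi * a) = 0.659 / 38 = 0.017342
  a = (KIC / sigma)^2 / pi
  a = 0.017342^2 / pi = 0.0000957 m

0.0000957 m


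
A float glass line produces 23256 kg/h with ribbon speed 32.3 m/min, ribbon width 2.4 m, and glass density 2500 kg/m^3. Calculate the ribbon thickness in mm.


Ribbon cross-section from mass balance:
  Volume rate = throughput / density = 23256 / 2500 = 9.3024 m^3/h
  thickness = volume rate / (speed * 60 * width), i.e.
  thickness = throughput / (60 * speed * width * density) * 1000
  thickness = 23256 / (60 * 32.3 * 2.4 * 2500) * 1000 = 2.0 mm

2.0 mm


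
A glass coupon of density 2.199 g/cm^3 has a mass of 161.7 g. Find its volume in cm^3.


Rearrange rho = m / V:
  V = m / rho
  V = 161.7 / 2.199 = 73.533 cm^3

73.533 cm^3


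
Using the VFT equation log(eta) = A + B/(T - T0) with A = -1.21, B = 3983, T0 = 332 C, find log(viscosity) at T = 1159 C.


VFT equation: log(eta) = A + B / (T - T0)
  T - T0 = 1159 - 332 = 827
  B / (T - T0) = 3983 / 827 = 4.816
  log(eta) = -1.21 + 4.816 = 3.606

3.606


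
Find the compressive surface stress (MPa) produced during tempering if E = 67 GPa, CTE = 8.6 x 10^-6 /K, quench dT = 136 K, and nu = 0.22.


Tempering stress: sigma = E * alpha * dT / (1 - nu)
  E (MPa) = 67 * 1000 = 67000
  Numerator = 67000 * (8.6 x 10^-6) * 136 = 78.3632
  Denominator = 1 - 0.22 = 0.78
  sigma = 78.3632 / 0.78 = 100.5 MPa

100.5 MPa


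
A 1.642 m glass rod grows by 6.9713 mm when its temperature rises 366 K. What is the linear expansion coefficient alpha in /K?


Rearrange dL = alpha * L0 * dT for alpha:
  alpha = dL / (L0 * dT)
  alpha = (6.9713 / 1000) / (1.642 * 366) = 0.0000116 /K = 1.16 x 10^-5 /K

1.16 x 10^-5 /K


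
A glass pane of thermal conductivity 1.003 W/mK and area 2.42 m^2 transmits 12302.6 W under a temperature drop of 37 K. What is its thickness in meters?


Fourier's law: t = k * A * dT / Q
  t = 1.003 * 2.42 * 37 / 12302.6
  t = 89.80862 / 12302.6 = 0.0073 m

0.0073 m


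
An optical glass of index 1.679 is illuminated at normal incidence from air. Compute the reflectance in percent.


Fresnel reflectance at normal incidence:
  R = ((n - 1)/(n + 1))^2
  (n - 1)/(n + 1) = (1.679 - 1)/(1.679 + 1) = 0.253453
  R = 0.253453^2 = 0.0642384
  R(%) = 0.0642384 * 100 = 6.424%

6.424%


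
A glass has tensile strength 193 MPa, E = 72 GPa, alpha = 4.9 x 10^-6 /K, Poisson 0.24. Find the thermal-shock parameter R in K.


Thermal shock resistance: R = sigma * (1 - nu) / (E * alpha)
  Numerator = 193 * (1 - 0.24) = 146.68
  Denominator = 72 * 1000 * (4.9 x 10^-6) = 0.3528
  R = 146.68 / 0.3528 = 415.8 K

415.8 K


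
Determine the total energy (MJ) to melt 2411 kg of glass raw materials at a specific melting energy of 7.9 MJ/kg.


Total energy = mass * specific energy
  E = 2411 * 7.9 = 19046.9 MJ

19046.9 MJ


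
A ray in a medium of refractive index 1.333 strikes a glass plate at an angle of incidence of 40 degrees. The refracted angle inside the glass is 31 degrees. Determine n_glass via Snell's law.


Apply Snell's law: n1 * sin(theta1) = n2 * sin(theta2)
  n2 = n1 * sin(theta1) / sin(theta2)
  sin(40) = 0.642788
  sin(31) = 0.515038
  n2 = 1.333 * 0.642788 / 0.515038 = 1.6636

1.6636


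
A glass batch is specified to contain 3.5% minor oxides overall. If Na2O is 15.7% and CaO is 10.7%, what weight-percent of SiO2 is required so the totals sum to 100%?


Known pieces sum to 100%:
  SiO2 = 100 - (others + Na2O + CaO)
  SiO2 = 100 - (3.5 + 15.7 + 10.7) = 70.1%

70.1%


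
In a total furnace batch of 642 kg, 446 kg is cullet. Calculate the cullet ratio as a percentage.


Cullet ratio = (cullet mass / total batch mass) * 100
  Ratio = 446 / 642 * 100 = 69.47%

69.47%


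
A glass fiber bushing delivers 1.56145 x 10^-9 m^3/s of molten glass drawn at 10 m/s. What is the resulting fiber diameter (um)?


Cross-sectional area from continuity:
  A = Q / v = 1.56145 x 10^-9 / 10 = 1.56145 x 10^-10 m^2
Diameter from circular cross-section:
  d = sqrt(4A / pi) * 10^6 (m -> um)
  d = sqrt(4 * 1.56145 x 10^-10 / pi) * 10^6 = 14.1 um

14.1 um


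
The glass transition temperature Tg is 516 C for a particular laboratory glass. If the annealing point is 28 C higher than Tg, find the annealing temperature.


The annealing temperature is Tg plus the offset:
  T_anneal = 516 + 28 = 544 C

544 C


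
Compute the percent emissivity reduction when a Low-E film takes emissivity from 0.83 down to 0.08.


Percentage reduction = (1 - coated/uncoated) * 100
  Ratio = 0.08 / 0.83 = 0.0964
  Reduction = (1 - 0.0964) * 100 = 90.4%

90.4%


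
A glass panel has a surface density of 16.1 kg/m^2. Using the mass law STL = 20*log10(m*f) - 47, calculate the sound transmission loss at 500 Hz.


Mass law: STL = 20 * log10(m * f) - 47
  m * f = 16.1 * 500 = 8050
  log10(8050) = 3.9058
  STL = 20 * 3.9058 - 47 = 78.116 - 47 = 31.1 dB

31.1 dB


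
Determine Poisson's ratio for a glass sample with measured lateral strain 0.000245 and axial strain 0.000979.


Poisson's ratio: nu = lateral strain / axial strain
  nu = 0.000245 / 0.000979 = 0.2503

0.2503


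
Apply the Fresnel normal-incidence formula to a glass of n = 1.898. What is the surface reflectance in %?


Fresnel reflectance at normal incidence:
  R = ((n - 1)/(n + 1))^2
  (n - 1)/(n + 1) = (1.898 - 1)/(1.898 + 1) = 0.309869
  R = 0.309869^2 = 0.0960188
  R(%) = 0.0960188 * 100 = 9.602%

9.602%


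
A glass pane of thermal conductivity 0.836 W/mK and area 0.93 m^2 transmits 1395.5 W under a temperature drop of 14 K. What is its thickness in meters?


Fourier's law: t = k * A * dT / Q
  t = 0.836 * 0.93 * 14 / 1395.5
  t = 10.88472 / 1395.5 = 0.0078 m

0.0078 m


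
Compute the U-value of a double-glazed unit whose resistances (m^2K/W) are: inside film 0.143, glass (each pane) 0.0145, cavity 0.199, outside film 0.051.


Total thermal resistance (series):
  R_total = R_in + R_glass + R_air + R_glass + R_out
  R_total = 0.143 + 0.0145 + 0.199 + 0.0145 + 0.051 = 0.422 m^2K/W
U-value = 1 / R_total = 1 / 0.422 = 2.37 W/m^2K

2.37 W/m^2K


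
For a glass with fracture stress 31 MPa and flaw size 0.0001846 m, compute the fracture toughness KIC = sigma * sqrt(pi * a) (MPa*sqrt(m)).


Fracture toughness: KIC = sigma * sqrt(pi * a)
  pi * a = pi * 0.0001846 = 0.000579938
  sqrt(pi * a) = 0.024082
  KIC = 31 * 0.024082 = 0.747 MPa*sqrt(m)

0.747 MPa*sqrt(m)


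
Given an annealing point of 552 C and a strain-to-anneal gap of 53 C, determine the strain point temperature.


Strain point = annealing point - difference:
  T_strain = 552 - 53 = 499 C

499 C


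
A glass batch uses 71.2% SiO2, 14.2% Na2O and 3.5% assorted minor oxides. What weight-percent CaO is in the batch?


Pieces sum to 100%:
  CaO = 100 - (SiO2 + Na2O + others)
  CaO = 100 - (71.2 + 14.2 + 3.5) = 11.1%

11.1%


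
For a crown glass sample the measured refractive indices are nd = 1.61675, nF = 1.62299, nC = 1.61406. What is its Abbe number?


Abbe number formula: Vd = (nd - 1) / (nF - nC)
  nd - 1 = 1.61675 - 1 = 0.61675
  nF - nC = 1.62299 - 1.61406 = 0.00893
  Vd = 0.61675 / 0.00893 = 69.06

69.06


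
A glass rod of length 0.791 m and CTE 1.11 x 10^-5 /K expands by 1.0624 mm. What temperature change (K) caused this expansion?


Rearrange dL = alpha * L0 * dT for dT:
  dT = dL / (alpha * L0)
  dL (m) = 1.0624 / 1000 = 0.0010624
  dT = 0.0010624 / ((1.11 x 10^-5) * 0.791) = 121.0 K

121.0 K


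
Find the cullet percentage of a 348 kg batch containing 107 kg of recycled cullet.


Cullet ratio = (cullet mass / total batch mass) * 100
  Ratio = 107 / 348 * 100 = 30.75%

30.75%


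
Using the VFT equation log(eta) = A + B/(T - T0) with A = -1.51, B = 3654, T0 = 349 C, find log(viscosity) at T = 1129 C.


VFT equation: log(eta) = A + B / (T - T0)
  T - T0 = 1129 - 349 = 780
  B / (T - T0) = 3654 / 780 = 4.685
  log(eta) = -1.51 + 4.685 = 3.175

3.175


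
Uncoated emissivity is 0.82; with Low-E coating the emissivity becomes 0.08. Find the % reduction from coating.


Percentage reduction = (1 - coated/uncoated) * 100
  Ratio = 0.08 / 0.82 = 0.0976
  Reduction = (1 - 0.0976) * 100 = 90.2%

90.2%


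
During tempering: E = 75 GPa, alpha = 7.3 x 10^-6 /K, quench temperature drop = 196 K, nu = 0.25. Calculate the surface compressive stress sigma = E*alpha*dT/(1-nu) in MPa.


Tempering stress: sigma = E * alpha * dT / (1 - nu)
  E (MPa) = 75 * 1000 = 75000
  Numerator = 75000 * (7.3 x 10^-6) * 196 = 107.31
  Denominator = 1 - 0.25 = 0.75
  sigma = 107.31 / 0.75 = 143.1 MPa

143.1 MPa


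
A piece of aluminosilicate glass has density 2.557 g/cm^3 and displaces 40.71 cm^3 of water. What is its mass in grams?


Rearrange rho = m / V:
  m = rho * V
  m = 2.557 * 40.71 = 104.095 g

104.095 g


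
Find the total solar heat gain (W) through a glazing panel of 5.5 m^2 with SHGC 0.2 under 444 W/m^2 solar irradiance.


Solar heat gain: Q = Area * SHGC * Irradiance
  Q = 5.5 * 0.2 * 444 = 488.4 W

488.4 W


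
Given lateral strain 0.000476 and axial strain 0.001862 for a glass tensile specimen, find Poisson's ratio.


Poisson's ratio: nu = lateral strain / axial strain
  nu = 0.000476 / 0.001862 = 0.2556

0.2556


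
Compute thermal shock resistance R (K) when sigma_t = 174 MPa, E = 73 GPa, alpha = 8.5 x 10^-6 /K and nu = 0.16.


Thermal shock resistance: R = sigma * (1 - nu) / (E * alpha)
  Numerator = 174 * (1 - 0.16) = 146.16
  Denominator = 73 * 1000 * (8.5 x 10^-6) = 0.6205
  R = 146.16 / 0.6205 = 235.6 K

235.6 K


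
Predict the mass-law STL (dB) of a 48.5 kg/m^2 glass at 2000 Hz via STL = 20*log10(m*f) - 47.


Mass law: STL = 20 * log10(m * f) - 47
  m * f = 48.5 * 2000 = 97000
  log10(97000) = 4.98677
  STL = 20 * 4.98677 - 47 = 99.7354 - 47 = 52.7 dB

52.7 dB


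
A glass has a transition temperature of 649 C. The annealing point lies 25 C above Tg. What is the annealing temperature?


The annealing temperature is Tg plus the offset:
  T_anneal = 649 + 25 = 674 C

674 C


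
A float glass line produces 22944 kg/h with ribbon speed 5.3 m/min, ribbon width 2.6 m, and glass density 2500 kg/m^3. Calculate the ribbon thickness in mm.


Ribbon cross-section from mass balance:
  Volume rate = throughput / density = 22944 / 2500 = 9.1776 m^3/h
  thickness = volume rate / (speed * 60 * width), i.e.
  thickness = throughput / (60 * speed * width * density) * 1000
  thickness = 22944 / (60 * 5.3 * 2.6 * 2500) * 1000 = 11.1 mm

11.1 mm


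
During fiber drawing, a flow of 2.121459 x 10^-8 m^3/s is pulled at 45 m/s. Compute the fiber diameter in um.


Cross-sectional area from continuity:
  A = Q / v = 2.121459 x 10^-8 / 45 = 4.714353 x 10^-10 m^2
Diameter from circular cross-section:
  d = sqrt(4A / pi) * 10^6 (m -> um)
  d = sqrt(4 * 4.714353 x 10^-10 / pi) * 10^6 = 24.5 um

24.5 um


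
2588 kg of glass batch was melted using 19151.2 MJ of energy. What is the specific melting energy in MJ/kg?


Rearrange E = m * s for s:
  s = E / m
  s = 19151.2 / 2588 = 7.4 MJ/kg

7.4 MJ/kg


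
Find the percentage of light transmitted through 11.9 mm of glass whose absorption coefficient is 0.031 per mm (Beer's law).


Beer-Lambert law: T = exp(-alpha * thickness)
  exponent = -0.031 * 11.9 = -0.3689
  T = exp(-0.3689) = 0.6915
  Percentage = 0.6915 * 100 = 69.15%

69.15%


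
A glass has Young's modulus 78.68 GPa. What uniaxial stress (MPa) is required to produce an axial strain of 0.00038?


Rearrange E = sigma / epsilon:
  sigma = E * epsilon
  E (MPa) = 78.68 * 1000 = 78680
  sigma = 78680 * 0.00038 = 29.9 MPa

29.9 MPa


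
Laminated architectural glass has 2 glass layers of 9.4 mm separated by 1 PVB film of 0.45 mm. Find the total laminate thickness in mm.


Total thickness = glass contribution + PVB contribution
  Glass: 2 * 9.4 = 18.8 mm
  PVB: 1 * 0.45 = 0.45 mm
  Total = 18.8 + 0.45 = 19.25 mm

19.25 mm


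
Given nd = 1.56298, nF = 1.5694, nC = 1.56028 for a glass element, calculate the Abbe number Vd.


Abbe number formula: Vd = (nd - 1) / (nF - nC)
  nd - 1 = 1.56298 - 1 = 0.56298
  nF - nC = 1.5694 - 1.56028 = 0.00912
  Vd = 0.56298 / 0.00912 = 61.73

61.73


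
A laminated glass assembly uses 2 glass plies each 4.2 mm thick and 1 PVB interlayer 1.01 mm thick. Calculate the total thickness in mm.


Total thickness = glass contribution + PVB contribution
  Glass: 2 * 4.2 = 8.4 mm
  PVB: 1 * 1.01 = 1.01 mm
  Total = 8.4 + 1.01 = 9.41 mm

9.41 mm


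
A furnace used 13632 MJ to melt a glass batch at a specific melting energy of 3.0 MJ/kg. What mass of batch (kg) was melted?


Rearrange E = m * s for m:
  m = E / s
  m = 13632 / 3.0 = 4544.0 kg

4544.0 kg


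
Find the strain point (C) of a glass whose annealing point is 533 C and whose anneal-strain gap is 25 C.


Strain point = annealing point - difference:
  T_strain = 533 - 25 = 508 C

508 C


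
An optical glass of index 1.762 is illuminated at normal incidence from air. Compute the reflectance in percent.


Fresnel reflectance at normal incidence:
  R = ((n - 1)/(n + 1))^2
  (n - 1)/(n + 1) = (1.762 - 1)/(1.762 + 1) = 0.275887
  R = 0.275887^2 = 0.0761136
  R(%) = 0.0761136 * 100 = 7.611%

7.611%


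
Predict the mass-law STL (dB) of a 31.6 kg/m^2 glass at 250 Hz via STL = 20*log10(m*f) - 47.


Mass law: STL = 20 * log10(m * f) - 47
  m * f = 31.6 * 250 = 7900
  log10(7900) = 3.89763
  STL = 20 * 3.89763 - 47 = 77.9526 - 47 = 31.0 dB

31.0 dB


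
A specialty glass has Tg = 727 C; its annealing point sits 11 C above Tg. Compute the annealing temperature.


The annealing temperature is Tg plus the offset:
  T_anneal = 727 + 11 = 738 C

738 C


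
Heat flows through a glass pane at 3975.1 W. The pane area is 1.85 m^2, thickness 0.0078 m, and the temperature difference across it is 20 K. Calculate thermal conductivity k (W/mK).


Fourier's law rearranged: k = Q * t / (A * dT)
  Numerator = 3975.1 * 0.0078 = 31.00578
  Denominator = 1.85 * 20 = 37.0
  k = 31.00578 / 37.0 = 0.838 W/mK

0.838 W/mK


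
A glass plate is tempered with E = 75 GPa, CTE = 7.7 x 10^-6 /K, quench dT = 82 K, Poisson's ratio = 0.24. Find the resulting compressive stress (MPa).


Tempering stress: sigma = E * alpha * dT / (1 - nu)
  E (MPa) = 75 * 1000 = 75000
  Numerator = 75000 * (7.7 x 10^-6) * 82 = 47.355
  Denominator = 1 - 0.24 = 0.76
  sigma = 47.355 / 0.76 = 62.3 MPa

62.3 MPa


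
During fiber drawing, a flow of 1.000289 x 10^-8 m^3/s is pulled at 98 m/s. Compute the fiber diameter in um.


Cross-sectional area from continuity:
  A = Q / v = 1.000289 x 10^-8 / 98 = 1.020703 x 10^-10 m^2
Diameter from circular cross-section:
  d = sqrt(4A / pi) * 10^6 (m -> um)
  d = sqrt(4 * 1.020703 x 10^-10 / pi) * 10^6 = 11.4 um

11.4 um
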